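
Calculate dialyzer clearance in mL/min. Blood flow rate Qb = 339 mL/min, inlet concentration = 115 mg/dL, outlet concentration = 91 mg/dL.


K = Qb * (Cb_in - Cb_out) / Cb_in
K = 339 * (115 - 91) / 115
K = 70.75 mL/min


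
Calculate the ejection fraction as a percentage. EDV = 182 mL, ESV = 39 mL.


SV = EDV - ESV = 182 - 39 = 143 mL
EF = SV/EDV * 100 = 143/182 * 100
EF = 78.57%


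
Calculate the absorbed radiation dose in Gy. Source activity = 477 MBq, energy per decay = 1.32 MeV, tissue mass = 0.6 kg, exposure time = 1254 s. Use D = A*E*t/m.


A = 477 MBq = 4.7700e+08 Bq
E = 1.32 MeV = 2.11464e-13 J
D = A*E*t/m = 4.7700e+08*2.11464e-13*1254/0.6
D = 0.2108 Gy


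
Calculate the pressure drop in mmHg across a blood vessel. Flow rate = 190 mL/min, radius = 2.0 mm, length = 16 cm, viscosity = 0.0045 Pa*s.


dP = 8*mu*L*Q / (pi*r^4)
Q = 190 mL/min = 3.16667e-06 m^3/s
dP = 362.874 Pa = 362.874 / 133.322 mmHg = 2.722 mmHg


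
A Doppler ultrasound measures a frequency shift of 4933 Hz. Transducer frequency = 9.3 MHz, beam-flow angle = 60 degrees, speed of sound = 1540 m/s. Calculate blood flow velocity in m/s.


v = fd * c / (2 * f0 * cos(theta))
v = 4933 * 1540 / (2 * 9.3000e+06 * cos(60))
v = 0.8169 m/s


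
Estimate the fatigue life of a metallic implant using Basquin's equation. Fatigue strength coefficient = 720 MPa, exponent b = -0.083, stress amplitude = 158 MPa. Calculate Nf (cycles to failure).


sigma_a = sigma_f' * (2Nf)^b
2Nf = (sigma_a/sigma_f')^(1/b)
2Nf = (158/720)^(1/-0.083)
2Nf = 86267717
Nf = 4.3134e+07


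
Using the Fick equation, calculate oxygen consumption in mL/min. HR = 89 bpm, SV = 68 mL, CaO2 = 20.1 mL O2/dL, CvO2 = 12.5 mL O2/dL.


CO = HR*SV = 89*68/1000 = 6.052 L/min
a-v O2 diff = 20.1 - 12.5 = 7.6 mL/dL
VO2 = CO * (CaO2-CvO2) * 10 dL/L
VO2 = 6.052 * 7.6 * 10
VO2 = 460 mL/min


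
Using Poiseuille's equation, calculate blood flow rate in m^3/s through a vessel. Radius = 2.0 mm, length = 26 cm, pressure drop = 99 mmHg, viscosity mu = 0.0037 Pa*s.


Q = pi*r^4*dP / (8*mu*L)
r = 0.002 m, L = 0.26 m
dP = 99 mmHg = 13198.878 Pa
Q = 8.6207e-05 m^3/s


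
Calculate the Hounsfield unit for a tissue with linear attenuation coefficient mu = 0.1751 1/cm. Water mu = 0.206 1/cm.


HU = ((mu_tissue - mu_water) / mu_water) * 1000
HU = ((0.1751 - 0.206) / 0.206) * 1000
HU = -150


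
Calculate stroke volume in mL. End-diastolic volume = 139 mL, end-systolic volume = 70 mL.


SV = EDV - ESV
SV = 139 - 70
SV = 69 mL


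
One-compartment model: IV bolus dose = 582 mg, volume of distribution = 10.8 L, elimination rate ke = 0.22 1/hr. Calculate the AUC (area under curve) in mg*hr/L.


C0 = Dose/Vd = 582/10.8 = 53.8889 mg/L
AUC = C0/ke = 53.8889/0.22
AUC = 244.9 mg*hr/L


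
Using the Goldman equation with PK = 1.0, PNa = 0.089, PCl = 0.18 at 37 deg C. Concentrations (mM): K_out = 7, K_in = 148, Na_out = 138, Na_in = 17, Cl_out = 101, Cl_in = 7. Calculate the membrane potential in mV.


Vm = (RT/F)*ln((PK*Ko + PNa*Nao + PCl*Cli)/(PK*Ki + PNa*Nai + PCl*Clo))
Numer = 20.542, Denom = 167.693
Vm = -56.11 mV


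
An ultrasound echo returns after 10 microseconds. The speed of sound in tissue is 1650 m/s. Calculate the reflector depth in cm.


depth = c * t / 2
t = 10 us = 1.0000e-05 s
depth = 1650 * 1.0000e-05 / 2
depth = 0.00825 m = 0.825 cm


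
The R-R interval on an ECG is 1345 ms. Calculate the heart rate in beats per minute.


HR = 60 / RR_interval(s)
RR = 1345 ms = 1.345 s
HR = 60 / 1.345 = 44.61 bpm


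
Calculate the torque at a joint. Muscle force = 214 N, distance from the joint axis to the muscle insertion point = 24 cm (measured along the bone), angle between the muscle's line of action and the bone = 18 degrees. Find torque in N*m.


Torque = F * d * sin(theta)   (moment arm = d*sin(theta))
d = 24 cm = 0.24 m
Torque = 214 * 0.24 * sin(18)
Torque = 15.87 N*m


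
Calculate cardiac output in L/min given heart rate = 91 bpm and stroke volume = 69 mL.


CO = HR * SV
CO = 91 * 69 / 1000
CO = 6.279 L/min


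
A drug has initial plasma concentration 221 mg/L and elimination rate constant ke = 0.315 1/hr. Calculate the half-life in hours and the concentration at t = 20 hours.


t_half = ln(2) / ke = 0.693147 / 0.315 = 2.2 hr
C(t) = C0 * exp(-ke*t) = 221 * exp(-0.315*20)
C(20) = 0.4058 mg/L


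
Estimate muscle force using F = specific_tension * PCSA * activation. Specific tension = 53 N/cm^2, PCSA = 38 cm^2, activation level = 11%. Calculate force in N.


F = sigma * PCSA * activation
F = 53 * 38 * 0.11
F = 221.5 N


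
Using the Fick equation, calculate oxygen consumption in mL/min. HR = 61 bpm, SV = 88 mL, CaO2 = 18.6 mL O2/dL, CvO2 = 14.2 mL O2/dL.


CO = HR*SV = 61*88/1000 = 5.368 L/min
a-v O2 diff = 18.6 - 14.2 = 4.4 mL/dL
VO2 = CO * (CaO2-CvO2) * 10 dL/L
VO2 = 5.368 * 4.4 * 10
VO2 = 236.2 mL/min


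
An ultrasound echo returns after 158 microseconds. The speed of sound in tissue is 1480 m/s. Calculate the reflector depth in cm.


depth = c * t / 2
t = 158 us = 1.5800e-04 s
depth = 1480 * 1.5800e-04 / 2
depth = 0.11692 m = 11.692 cm


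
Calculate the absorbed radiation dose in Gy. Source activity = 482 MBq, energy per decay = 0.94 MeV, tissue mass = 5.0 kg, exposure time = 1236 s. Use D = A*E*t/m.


A = 482 MBq = 4.8200e+08 Bq
E = 0.94 MeV = 1.50588e-13 J
D = A*E*t/m = 4.8200e+08*1.50588e-13*1236/5.0
D = 0.01794 Gy


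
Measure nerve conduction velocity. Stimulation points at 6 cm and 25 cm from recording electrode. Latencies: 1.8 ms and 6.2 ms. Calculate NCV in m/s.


Distance = (25 - 6) / 100 = 0.19 m
dt = (6.2 - 1.8) / 1000 = 0.0044 s
NCV = dist / dt = 43.18 m/s


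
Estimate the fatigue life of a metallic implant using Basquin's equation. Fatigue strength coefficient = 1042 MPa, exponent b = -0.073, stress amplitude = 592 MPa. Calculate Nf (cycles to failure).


sigma_a = sigma_f' * (2Nf)^b
2Nf = (sigma_a/sigma_f')^(1/b)
2Nf = (592/1042)^(1/-0.073)
2Nf = 2310.1703
Nf = 1155


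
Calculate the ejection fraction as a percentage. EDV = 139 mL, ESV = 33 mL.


SV = EDV - ESV = 139 - 33 = 106 mL
EF = SV/EDV * 100 = 106/139 * 100
EF = 76.26%


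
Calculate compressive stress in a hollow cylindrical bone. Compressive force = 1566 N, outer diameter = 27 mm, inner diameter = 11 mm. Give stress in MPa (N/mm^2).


A = pi*(r_o^2 - r_i^2)
r_o = 13.5 mm, r_i = 5.5 mm
A = 477.522 mm^2
sigma = F/A = 1566 / 477.522
sigma = 3.279 MPa


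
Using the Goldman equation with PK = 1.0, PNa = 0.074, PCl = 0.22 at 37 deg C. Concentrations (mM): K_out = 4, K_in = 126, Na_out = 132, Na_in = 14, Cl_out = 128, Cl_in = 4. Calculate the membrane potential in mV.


Vm = (RT/F)*ln((PK*Ko + PNa*Nao + PCl*Cli)/(PK*Ki + PNa*Nai + PCl*Clo))
Numer = 14.648, Denom = 155.196
Vm = -63.08 mV


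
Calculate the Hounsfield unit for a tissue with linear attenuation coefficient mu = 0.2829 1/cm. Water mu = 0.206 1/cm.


HU = ((mu_tissue - mu_water) / mu_water) * 1000
HU = ((0.2829 - 0.206) / 0.206) * 1000
HU = 373.3


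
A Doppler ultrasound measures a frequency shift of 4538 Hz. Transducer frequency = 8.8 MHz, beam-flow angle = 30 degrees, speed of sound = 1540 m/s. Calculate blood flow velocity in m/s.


v = fd * c / (2 * f0 * cos(theta))
v = 4538 * 1540 / (2 * 8.8000e+06 * cos(30))
v = 0.4585 m/s


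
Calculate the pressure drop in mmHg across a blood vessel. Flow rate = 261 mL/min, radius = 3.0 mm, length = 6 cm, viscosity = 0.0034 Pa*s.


dP = 8*mu*L*Q / (pi*r^4)
Q = 261 mL/min = 4.35e-06 m^3/s
dP = 27.8981 Pa = 27.8981 / 133.322 mmHg = 0.2093 mmHg


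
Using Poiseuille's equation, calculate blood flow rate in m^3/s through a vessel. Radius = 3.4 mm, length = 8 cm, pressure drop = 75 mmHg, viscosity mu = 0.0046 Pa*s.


Q = pi*r^4*dP / (8*mu*L)
r = 0.0034 m, L = 0.08 m
dP = 75 mmHg = 9999.15 Pa
Q = 0.001426 m^3/s


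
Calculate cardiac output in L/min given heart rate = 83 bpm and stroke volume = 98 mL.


CO = HR * SV
CO = 83 * 98 / 1000
CO = 8.134 L/min


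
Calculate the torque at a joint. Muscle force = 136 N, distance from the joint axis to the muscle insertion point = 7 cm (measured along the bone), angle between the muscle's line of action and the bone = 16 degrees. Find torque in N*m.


Torque = F * d * sin(theta)   (moment arm = d*sin(theta))
d = 7 cm = 0.07 m
Torque = 136 * 0.07 * sin(16)
Torque = 2.624 N*m


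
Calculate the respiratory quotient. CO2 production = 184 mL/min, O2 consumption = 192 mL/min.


RQ = VCO2 / VO2
RQ = 184 / 192
RQ = 0.9583


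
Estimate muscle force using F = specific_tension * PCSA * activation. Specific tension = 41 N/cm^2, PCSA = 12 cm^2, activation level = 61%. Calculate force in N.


F = sigma * PCSA * activation
F = 41 * 12 * 0.61
F = 300.1 N


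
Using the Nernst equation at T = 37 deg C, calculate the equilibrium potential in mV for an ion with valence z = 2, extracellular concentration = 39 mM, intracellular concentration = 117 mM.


E = (RT/(zF)) * ln(C_out/C_in)
T = 37 + 273.15 = 310.15 K
E = (8.314 * 310.15 / (2 * 96485)) * ln(39/117)
E = -14.68 mV


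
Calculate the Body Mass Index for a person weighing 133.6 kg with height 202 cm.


BMI = weight / height^2
height = 202 cm = 2.02 m
BMI = 133.6 / 2.02^2
BMI = 32.74 kg/m^2


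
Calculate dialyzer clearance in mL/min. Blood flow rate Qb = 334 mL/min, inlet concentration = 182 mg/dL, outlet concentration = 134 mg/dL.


K = Qb * (Cb_in - Cb_out) / Cb_in
K = 334 * (182 - 134) / 182
K = 88.09 mL/min


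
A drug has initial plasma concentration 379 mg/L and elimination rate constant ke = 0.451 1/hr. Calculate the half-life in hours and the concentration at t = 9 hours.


t_half = ln(2) / ke = 0.693147 / 0.451 = 1.537 hr
C(t) = C0 * exp(-ke*t) = 379 * exp(-0.451*9)
C(9) = 6.544 mg/L


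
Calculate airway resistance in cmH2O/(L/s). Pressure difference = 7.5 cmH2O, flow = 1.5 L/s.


R = dP / flow
R = 7.5 / 1.5
R = 5 cmH2O/(L/s)


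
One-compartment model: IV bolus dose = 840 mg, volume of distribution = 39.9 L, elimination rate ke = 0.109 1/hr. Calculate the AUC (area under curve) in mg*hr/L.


C0 = Dose/Vd = 840/39.9 = 21.0526 mg/L
AUC = C0/ke = 21.0526/0.109
AUC = 193.1 mg*hr/L


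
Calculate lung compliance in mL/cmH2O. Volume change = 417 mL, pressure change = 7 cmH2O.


C = dV / dP
C = 417 / 7
C = 59.57 mL/cmH2O


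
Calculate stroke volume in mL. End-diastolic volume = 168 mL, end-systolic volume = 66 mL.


SV = EDV - ESV
SV = 168 - 66
SV = 102 mL


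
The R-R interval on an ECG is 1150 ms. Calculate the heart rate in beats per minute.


HR = 60 / RR_interval(s)
RR = 1150 ms = 1.15 s
HR = 60 / 1.15 = 52.17 bpm


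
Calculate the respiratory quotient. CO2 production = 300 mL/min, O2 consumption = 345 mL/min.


RQ = VCO2 / VO2
RQ = 300 / 345
RQ = 0.8696


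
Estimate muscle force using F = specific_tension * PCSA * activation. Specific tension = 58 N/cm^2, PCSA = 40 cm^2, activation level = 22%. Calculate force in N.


F = sigma * PCSA * activation
F = 58 * 40 * 0.22
F = 510.4 N


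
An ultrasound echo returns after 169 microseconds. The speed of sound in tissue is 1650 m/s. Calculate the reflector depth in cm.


depth = c * t / 2
t = 169 us = 1.6900e-04 s
depth = 1650 * 1.6900e-04 / 2
depth = 0.139425 m = 13.9425 cm


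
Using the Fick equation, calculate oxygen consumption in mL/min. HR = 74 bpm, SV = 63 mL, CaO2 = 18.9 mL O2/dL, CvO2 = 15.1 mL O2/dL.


CO = HR*SV = 74*63/1000 = 4.662 L/min
a-v O2 diff = 18.9 - 15.1 = 3.8 mL/dL
VO2 = CO * (CaO2-CvO2) * 10 dL/L
VO2 = 4.662 * 3.8 * 10
VO2 = 177.2 mL/min


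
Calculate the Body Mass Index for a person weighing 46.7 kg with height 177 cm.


BMI = weight / height^2
height = 177 cm = 1.77 m
BMI = 46.7 / 1.77^2
BMI = 14.91 kg/m^2


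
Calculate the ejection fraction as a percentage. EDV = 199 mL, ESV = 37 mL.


SV = EDV - ESV = 199 - 37 = 162 mL
EF = SV/EDV * 100 = 162/199 * 100
EF = 81.41%


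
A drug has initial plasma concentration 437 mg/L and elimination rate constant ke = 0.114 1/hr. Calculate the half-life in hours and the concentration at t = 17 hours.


t_half = ln(2) / ke = 0.693147 / 0.114 = 6.08 hr
C(t) = C0 * exp(-ke*t) = 437 * exp(-0.114*17)
C(17) = 62.92 mg/L


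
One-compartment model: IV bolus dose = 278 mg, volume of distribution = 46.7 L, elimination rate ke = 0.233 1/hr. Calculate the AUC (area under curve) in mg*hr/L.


C0 = Dose/Vd = 278/46.7 = 5.95289 mg/L
AUC = C0/ke = 5.95289/0.233
AUC = 25.55 mg*hr/L


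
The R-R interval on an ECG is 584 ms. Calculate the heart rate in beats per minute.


HR = 60 / RR_interval(s)
RR = 584 ms = 0.584 s
HR = 60 / 0.584 = 102.7 bpm


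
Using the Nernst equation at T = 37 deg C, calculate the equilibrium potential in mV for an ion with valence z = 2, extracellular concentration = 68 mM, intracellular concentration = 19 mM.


E = (RT/(zF)) * ln(C_out/C_in)
T = 37 + 273.15 = 310.15 K
E = (8.314 * 310.15 / (2 * 96485)) * ln(68/19)
E = 17.04 mV


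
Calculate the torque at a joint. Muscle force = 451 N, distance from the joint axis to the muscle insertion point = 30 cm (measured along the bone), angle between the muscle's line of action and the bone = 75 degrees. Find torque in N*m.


Torque = F * d * sin(theta)   (moment arm = d*sin(theta))
d = 30 cm = 0.3 m
Torque = 451 * 0.3 * sin(75)
Torque = 130.7 N*m


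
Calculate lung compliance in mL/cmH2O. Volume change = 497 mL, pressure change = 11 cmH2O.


C = dV / dP
C = 497 / 11
C = 45.18 mL/cmH2O


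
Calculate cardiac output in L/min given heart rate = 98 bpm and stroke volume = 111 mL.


CO = HR * SV
CO = 98 * 111 / 1000
CO = 10.88 L/min


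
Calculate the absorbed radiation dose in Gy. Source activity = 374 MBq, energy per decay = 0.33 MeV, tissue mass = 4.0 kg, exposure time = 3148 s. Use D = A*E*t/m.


A = 374 MBq = 3.7400e+08 Bq
E = 0.33 MeV = 5.2866e-14 J
D = A*E*t/m = 3.7400e+08*5.2866e-14*3148/4.0
D = 0.01556 Gy


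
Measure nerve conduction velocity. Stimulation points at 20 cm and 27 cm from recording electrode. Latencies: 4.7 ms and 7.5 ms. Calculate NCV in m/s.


Distance = (27 - 20) / 100 = 0.07 m
dt = (7.5 - 4.7) / 1000 = 0.0028 s
NCV = dist / dt = 25 m/s


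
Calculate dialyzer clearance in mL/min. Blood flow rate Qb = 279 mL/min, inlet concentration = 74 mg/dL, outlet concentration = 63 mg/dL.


K = Qb * (Cb_in - Cb_out) / Cb_in
K = 279 * (74 - 63) / 74
K = 41.47 mL/min


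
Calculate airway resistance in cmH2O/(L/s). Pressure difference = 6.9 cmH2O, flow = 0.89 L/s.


R = dP / flow
R = 6.9 / 0.89
R = 7.753 cmH2O/(L/s)


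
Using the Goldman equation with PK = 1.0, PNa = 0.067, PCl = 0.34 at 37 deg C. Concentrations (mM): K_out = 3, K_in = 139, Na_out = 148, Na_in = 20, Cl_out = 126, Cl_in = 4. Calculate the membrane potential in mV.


Vm = (RT/F)*ln((PK*Ko + PNa*Nao + PCl*Cli)/(PK*Ki + PNa*Nai + PCl*Clo))
Numer = 14.276, Denom = 183.18
Vm = -68.2 mV


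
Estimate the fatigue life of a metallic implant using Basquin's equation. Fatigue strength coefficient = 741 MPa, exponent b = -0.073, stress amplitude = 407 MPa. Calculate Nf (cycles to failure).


sigma_a = sigma_f' * (2Nf)^b
2Nf = (sigma_a/sigma_f')^(1/b)
2Nf = (407/741)^(1/-0.073)
2Nf = 3670.3677
Nf = 1835


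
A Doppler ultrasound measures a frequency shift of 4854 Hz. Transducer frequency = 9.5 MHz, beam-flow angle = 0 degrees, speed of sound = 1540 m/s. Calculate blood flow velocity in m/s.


v = fd * c / (2 * f0 * cos(theta))
v = 4854 * 1540 / (2 * 9.5000e+06 * cos(0))
v = 0.3934 m/s


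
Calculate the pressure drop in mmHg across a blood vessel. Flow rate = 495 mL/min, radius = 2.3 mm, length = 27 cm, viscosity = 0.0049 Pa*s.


dP = 8*mu*L*Q / (pi*r^4)
Q = 495 mL/min = 8.25e-06 m^3/s
dP = 993.213 Pa = 993.213 / 133.322 mmHg = 7.45 mmHg


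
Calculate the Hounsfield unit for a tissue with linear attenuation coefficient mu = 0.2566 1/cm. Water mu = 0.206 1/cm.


HU = ((mu_tissue - mu_water) / mu_water) * 1000
HU = ((0.2566 - 0.206) / 0.206) * 1000
HU = 245.6


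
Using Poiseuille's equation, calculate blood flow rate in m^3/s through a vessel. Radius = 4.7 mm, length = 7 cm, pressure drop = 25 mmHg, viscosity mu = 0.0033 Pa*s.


Q = pi*r^4*dP / (8*mu*L)
r = 0.0047 m, L = 0.07 m
dP = 25 mmHg = 3333.05 Pa
Q = 0.002765 m^3/s


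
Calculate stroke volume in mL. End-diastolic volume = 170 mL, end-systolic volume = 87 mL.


SV = EDV - ESV
SV = 170 - 87
SV = 83 mL


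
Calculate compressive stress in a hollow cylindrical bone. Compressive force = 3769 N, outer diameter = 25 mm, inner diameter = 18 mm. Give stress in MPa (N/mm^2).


A = pi*(r_o^2 - r_i^2)
r_o = 12.5 mm, r_i = 9 mm
A = 236.405 mm^2
sigma = F/A = 3769 / 236.405
sigma = 15.94 MPa


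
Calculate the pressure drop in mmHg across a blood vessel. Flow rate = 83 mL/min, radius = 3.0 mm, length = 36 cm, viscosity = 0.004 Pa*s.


dP = 8*mu*L*Q / (pi*r^4)
Q = 83 mL/min = 1.38333e-06 m^3/s
dP = 62.6244 Pa = 62.6244 / 133.322 mmHg = 0.4697 mmHg


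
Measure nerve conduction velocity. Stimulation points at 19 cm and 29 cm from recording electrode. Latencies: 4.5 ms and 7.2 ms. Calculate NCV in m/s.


Distance = (29 - 19) / 100 = 0.1 m
dt = (7.2 - 4.5) / 1000 = 0.0027 s
NCV = dist / dt = 37.04 m/s


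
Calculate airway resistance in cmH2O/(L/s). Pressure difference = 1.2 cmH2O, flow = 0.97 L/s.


R = dP / flow
R = 1.2 / 0.97
R = 1.237 cmH2O/(L/s)


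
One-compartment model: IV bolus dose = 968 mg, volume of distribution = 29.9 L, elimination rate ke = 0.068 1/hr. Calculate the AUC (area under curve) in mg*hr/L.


C0 = Dose/Vd = 968/29.9 = 32.3746 mg/L
AUC = C0/ke = 32.3746/0.068
AUC = 476.1 mg*hr/L


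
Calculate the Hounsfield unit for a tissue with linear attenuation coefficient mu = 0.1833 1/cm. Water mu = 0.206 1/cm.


HU = ((mu_tissue - mu_water) / mu_water) * 1000
HU = ((0.1833 - 0.206) / 0.206) * 1000
HU = -110.2


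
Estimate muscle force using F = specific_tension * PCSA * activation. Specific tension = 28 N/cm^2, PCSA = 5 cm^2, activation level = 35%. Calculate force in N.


F = sigma * PCSA * activation
F = 28 * 5 * 0.35
F = 49 N


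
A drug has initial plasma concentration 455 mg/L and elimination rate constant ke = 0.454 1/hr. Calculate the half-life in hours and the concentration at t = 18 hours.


t_half = ln(2) / ke = 0.693147 / 0.454 = 1.527 hr
C(t) = C0 * exp(-ke*t) = 455 * exp(-0.454*18)
C(18) = 0.1285 mg/L


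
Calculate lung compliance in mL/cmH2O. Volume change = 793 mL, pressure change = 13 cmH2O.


C = dV / dP
C = 793 / 13
C = 61 mL/cmH2O


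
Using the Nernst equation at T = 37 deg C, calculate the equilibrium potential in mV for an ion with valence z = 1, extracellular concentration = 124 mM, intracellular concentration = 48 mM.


E = (RT/(zF)) * ln(C_out/C_in)
T = 37 + 273.15 = 310.15 K
E = (8.314 * 310.15 / (1 * 96485)) * ln(124/48)
E = 25.36 mV


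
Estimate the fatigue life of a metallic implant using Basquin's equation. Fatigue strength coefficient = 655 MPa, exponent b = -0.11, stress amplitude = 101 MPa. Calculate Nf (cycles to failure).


sigma_a = sigma_f' * (2Nf)^b
2Nf = (sigma_a/sigma_f')^(1/b)
2Nf = (101/655)^(1/-0.11)
2Nf = 24048624
Nf = 1.2024e+07


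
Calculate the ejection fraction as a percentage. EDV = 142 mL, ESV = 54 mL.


SV = EDV - ESV = 142 - 54 = 88 mL
EF = SV/EDV * 100 = 88/142 * 100
EF = 61.97%


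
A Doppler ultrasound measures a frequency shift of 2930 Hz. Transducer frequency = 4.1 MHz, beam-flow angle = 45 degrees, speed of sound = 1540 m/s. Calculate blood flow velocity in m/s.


v = fd * c / (2 * f0 * cos(theta))
v = 2930 * 1540 / (2 * 4.1000e+06 * cos(45))
v = 0.7782 m/s


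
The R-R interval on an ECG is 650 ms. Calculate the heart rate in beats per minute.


HR = 60 / RR_interval(s)
RR = 650 ms = 0.65 s
HR = 60 / 0.65 = 92.31 bpm


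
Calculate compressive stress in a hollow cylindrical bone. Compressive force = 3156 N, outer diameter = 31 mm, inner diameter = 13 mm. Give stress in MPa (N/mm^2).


A = pi*(r_o^2 - r_i^2)
r_o = 15.5 mm, r_i = 6.5 mm
A = 622.035 mm^2
sigma = F/A = 3156 / 622.035
sigma = 5.074 MPa


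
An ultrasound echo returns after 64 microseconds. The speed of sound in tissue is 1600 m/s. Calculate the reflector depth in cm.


depth = c * t / 2
t = 64 us = 6.4000e-05 s
depth = 1600 * 6.4000e-05 / 2
depth = 0.0512 m = 5.12 cm


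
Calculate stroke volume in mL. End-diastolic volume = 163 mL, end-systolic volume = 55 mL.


SV = EDV - ESV
SV = 163 - 55
SV = 108 mL


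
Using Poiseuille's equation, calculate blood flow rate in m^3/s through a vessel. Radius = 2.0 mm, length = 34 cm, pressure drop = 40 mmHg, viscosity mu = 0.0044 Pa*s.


Q = pi*r^4*dP / (8*mu*L)
r = 0.002 m, L = 0.34 m
dP = 40 mmHg = 5332.88 Pa
Q = 2.2398e-05 m^3/s


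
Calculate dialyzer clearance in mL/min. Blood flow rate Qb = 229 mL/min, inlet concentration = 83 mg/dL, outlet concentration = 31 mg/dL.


K = Qb * (Cb_in - Cb_out) / Cb_in
K = 229 * (83 - 31) / 83
K = 143.5 mL/min


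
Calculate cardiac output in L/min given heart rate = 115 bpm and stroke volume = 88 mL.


CO = HR * SV
CO = 115 * 88 / 1000
CO = 10.12 L/min


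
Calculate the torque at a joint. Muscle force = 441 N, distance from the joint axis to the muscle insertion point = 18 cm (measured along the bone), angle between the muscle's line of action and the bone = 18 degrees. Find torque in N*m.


Torque = F * d * sin(theta)   (moment arm = d*sin(theta))
d = 18 cm = 0.18 m
Torque = 441 * 0.18 * sin(18)
Torque = 24.53 N*m


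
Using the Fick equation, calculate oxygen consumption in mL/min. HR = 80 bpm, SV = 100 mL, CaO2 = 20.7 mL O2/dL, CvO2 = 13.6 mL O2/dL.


CO = HR*SV = 80*100/1000 = 8 L/min
a-v O2 diff = 20.7 - 13.6 = 7.1 mL/dL
VO2 = CO * (CaO2-CvO2) * 10 dL/L
VO2 = 8 * 7.1 * 10
VO2 = 568 mL/min


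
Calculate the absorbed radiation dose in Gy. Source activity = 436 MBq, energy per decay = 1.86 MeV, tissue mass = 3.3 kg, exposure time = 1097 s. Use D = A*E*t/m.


A = 436 MBq = 4.3600e+08 Bq
E = 1.86 MeV = 2.97972e-13 J
D = A*E*t/m = 4.3600e+08*2.97972e-13*1097/3.3
D = 0.04319 Gy


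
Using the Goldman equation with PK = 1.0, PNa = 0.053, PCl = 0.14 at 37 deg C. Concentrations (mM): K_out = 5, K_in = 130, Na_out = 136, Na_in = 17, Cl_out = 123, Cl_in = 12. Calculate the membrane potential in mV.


Vm = (RT/F)*ln((PK*Ko + PNa*Nao + PCl*Cli)/(PK*Ki + PNa*Nai + PCl*Clo))
Numer = 13.888, Denom = 148.121
Vm = -63.26 mV


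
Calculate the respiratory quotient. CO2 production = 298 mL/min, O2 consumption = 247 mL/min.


RQ = VCO2 / VO2
RQ = 298 / 247
RQ = 1.206


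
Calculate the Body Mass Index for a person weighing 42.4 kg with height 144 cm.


BMI = weight / height^2
height = 144 cm = 1.44 m
BMI = 42.4 / 1.44^2
BMI = 20.45 kg/m^2


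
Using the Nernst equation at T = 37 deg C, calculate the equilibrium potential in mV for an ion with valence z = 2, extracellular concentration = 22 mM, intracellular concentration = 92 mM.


E = (RT/(zF)) * ln(C_out/C_in)
T = 37 + 273.15 = 310.15 K
E = (8.314 * 310.15 / (2 * 96485)) * ln(22/92)
E = -19.12 mV


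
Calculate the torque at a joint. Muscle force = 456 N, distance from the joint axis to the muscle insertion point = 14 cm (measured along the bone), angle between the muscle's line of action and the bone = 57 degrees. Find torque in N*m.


Torque = F * d * sin(theta)   (moment arm = d*sin(theta))
d = 14 cm = 0.14 m
Torque = 456 * 0.14 * sin(57)
Torque = 53.54 N*m


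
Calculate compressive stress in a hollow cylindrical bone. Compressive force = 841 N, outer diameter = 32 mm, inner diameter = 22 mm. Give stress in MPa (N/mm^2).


A = pi*(r_o^2 - r_i^2)
r_o = 16 mm, r_i = 11 mm
A = 424.115 mm^2
sigma = F/A = 841 / 424.115
sigma = 1.983 MPa


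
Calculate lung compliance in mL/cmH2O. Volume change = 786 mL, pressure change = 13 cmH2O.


C = dV / dP
C = 786 / 13
C = 60.46 mL/cmH2O


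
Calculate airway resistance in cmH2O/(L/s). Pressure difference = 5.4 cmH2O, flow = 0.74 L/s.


R = dP / flow
R = 5.4 / 0.74
R = 7.297 cmH2O/(L/s)


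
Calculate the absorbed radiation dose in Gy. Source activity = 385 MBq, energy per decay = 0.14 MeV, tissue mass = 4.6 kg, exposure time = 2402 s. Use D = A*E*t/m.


A = 385 MBq = 3.8500e+08 Bq
E = 0.14 MeV = 2.2428e-14 J
D = A*E*t/m = 3.8500e+08*2.2428e-14*2402/4.6
D = 0.004509 Gy


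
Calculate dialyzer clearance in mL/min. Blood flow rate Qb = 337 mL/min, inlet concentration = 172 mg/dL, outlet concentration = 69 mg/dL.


K = Qb * (Cb_in - Cb_out) / Cb_in
K = 337 * (172 - 69) / 172
K = 201.8 mL/min


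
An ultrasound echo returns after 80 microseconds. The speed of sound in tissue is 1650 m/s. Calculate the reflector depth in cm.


depth = c * t / 2
t = 80 us = 8.0000e-05 s
depth = 1650 * 8.0000e-05 / 2
depth = 0.066 m = 6.6 cm


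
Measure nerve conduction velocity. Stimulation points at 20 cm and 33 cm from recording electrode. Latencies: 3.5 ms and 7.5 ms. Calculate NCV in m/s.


Distance = (33 - 20) / 100 = 0.13 m
dt = (7.5 - 3.5) / 1000 = 0.004 s
NCV = dist / dt = 32.5 m/s


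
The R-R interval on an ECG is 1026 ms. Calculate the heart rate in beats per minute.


HR = 60 / RR_interval(s)
RR = 1026 ms = 1.026 s
HR = 60 / 1.026 = 58.48 bpm


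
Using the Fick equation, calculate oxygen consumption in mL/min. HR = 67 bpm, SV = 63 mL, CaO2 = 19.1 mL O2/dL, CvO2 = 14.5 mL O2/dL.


CO = HR*SV = 67*63/1000 = 4.221 L/min
a-v O2 diff = 19.1 - 14.5 = 4.6 mL/dL
VO2 = CO * (CaO2-CvO2) * 10 dL/L
VO2 = 4.221 * 4.6 * 10
VO2 = 194.2 mL/min


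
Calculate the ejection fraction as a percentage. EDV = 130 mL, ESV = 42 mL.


SV = EDV - ESV = 130 - 42 = 88 mL
EF = SV/EDV * 100 = 88/130 * 100
EF = 67.69%


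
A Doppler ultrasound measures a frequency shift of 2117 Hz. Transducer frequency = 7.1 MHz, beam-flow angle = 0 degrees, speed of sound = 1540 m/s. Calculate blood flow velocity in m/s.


v = fd * c / (2 * f0 * cos(theta))
v = 2117 * 1540 / (2 * 7.1000e+06 * cos(0))
v = 0.2296 m/s


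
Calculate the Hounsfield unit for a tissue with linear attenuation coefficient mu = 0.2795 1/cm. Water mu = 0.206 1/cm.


HU = ((mu_tissue - mu_water) / mu_water) * 1000
HU = ((0.2795 - 0.206) / 0.206) * 1000
HU = 356.8


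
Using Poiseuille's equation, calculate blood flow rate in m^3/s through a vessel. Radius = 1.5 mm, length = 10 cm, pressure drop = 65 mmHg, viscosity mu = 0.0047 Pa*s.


Q = pi*r^4*dP / (8*mu*L)
r = 0.0015 m, L = 0.1 m
dP = 65 mmHg = 8665.93 Pa
Q = 3.6656e-05 m^3/s


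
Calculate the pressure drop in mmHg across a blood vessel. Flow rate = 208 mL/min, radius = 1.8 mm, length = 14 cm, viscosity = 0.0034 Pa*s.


dP = 8*mu*L*Q / (pi*r^4)
Q = 208 mL/min = 3.46667e-06 m^3/s
dP = 400.285 Pa = 400.285 / 133.322 mmHg = 3.002 mmHg


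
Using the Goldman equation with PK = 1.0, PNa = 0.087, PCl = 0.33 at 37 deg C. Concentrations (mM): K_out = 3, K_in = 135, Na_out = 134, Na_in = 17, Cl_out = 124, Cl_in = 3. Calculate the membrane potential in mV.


Vm = (RT/F)*ln((PK*Ko + PNa*Nao + PCl*Cli)/(PK*Ki + PNa*Nai + PCl*Clo))
Numer = 15.648, Denom = 177.399
Vm = -64.89 mV


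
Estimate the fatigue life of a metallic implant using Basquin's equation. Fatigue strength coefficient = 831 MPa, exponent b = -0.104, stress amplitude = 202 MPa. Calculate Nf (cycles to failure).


sigma_a = sigma_f' * (2Nf)^b
2Nf = (sigma_a/sigma_f')^(1/b)
2Nf = (202/831)^(1/-0.104)
2Nf = 805836.02
Nf = 4.029e+05


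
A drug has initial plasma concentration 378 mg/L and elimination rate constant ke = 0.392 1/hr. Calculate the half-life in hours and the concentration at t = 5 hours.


t_half = ln(2) / ke = 0.693147 / 0.392 = 1.768 hr
C(t) = C0 * exp(-ke*t) = 378 * exp(-0.392*5)
C(5) = 53.24 mg/L


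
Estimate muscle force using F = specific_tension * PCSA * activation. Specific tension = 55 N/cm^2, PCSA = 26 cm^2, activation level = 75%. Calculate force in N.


F = sigma * PCSA * activation
F = 55 * 26 * 0.75
F = 1072 N


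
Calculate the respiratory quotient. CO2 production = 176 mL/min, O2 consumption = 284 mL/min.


RQ = VCO2 / VO2
RQ = 176 / 284
RQ = 0.6197


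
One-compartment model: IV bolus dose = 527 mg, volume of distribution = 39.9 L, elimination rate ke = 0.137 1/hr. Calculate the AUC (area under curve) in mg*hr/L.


C0 = Dose/Vd = 527/39.9 = 13.208 mg/L
AUC = C0/ke = 13.208/0.137
AUC = 96.41 mg*hr/L


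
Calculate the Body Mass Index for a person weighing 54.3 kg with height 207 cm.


BMI = weight / height^2
height = 207 cm = 2.07 m
BMI = 54.3 / 2.07^2
BMI = 12.67 kg/m^2


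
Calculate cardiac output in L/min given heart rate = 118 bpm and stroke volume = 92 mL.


CO = HR * SV
CO = 118 * 92 / 1000
CO = 10.86 L/min


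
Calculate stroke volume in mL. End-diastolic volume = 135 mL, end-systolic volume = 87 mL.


SV = EDV - ESV
SV = 135 - 87
SV = 48 mL


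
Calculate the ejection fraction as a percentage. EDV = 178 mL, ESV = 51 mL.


SV = EDV - ESV = 178 - 51 = 127 mL
EF = SV/EDV * 100 = 127/178 * 100
EF = 71.35%


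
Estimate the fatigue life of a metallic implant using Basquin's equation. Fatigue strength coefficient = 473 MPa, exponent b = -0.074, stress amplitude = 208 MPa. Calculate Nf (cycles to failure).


sigma_a = sigma_f' * (2Nf)^b
2Nf = (sigma_a/sigma_f')^(1/b)
2Nf = (208/473)^(1/-0.074)
2Nf = 66311.976
Nf = 3.316e+04


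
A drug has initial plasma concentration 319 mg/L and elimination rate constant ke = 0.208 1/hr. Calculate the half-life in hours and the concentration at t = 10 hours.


t_half = ln(2) / ke = 0.693147 / 0.208 = 3.332 hr
C(t) = C0 * exp(-ke*t) = 319 * exp(-0.208*10)
C(10) = 39.85 mg/L


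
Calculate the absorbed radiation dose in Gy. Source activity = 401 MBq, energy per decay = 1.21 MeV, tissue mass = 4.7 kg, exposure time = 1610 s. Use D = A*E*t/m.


A = 401 MBq = 4.0100e+08 Bq
E = 1.21 MeV = 1.93842e-13 J
D = A*E*t/m = 4.0100e+08*1.93842e-13*1610/4.7
D = 0.02663 Gy


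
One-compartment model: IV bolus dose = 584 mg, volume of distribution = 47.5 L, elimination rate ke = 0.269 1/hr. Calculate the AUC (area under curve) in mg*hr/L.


C0 = Dose/Vd = 584/47.5 = 12.2947 mg/L
AUC = C0/ke = 12.2947/0.269
AUC = 45.71 mg*hr/L


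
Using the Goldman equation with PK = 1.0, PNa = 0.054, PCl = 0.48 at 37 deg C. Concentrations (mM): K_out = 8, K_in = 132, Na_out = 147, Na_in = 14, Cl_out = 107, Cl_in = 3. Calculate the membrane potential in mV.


Vm = (RT/F)*ln((PK*Ko + PNa*Nao + PCl*Cli)/(PK*Ki + PNa*Nai + PCl*Clo))
Numer = 17.378, Denom = 184.116
Vm = -63.08 mV


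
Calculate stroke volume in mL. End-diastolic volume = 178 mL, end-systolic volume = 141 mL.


SV = EDV - ESV
SV = 178 - 141
SV = 37 mL


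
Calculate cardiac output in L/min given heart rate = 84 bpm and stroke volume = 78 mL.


CO = HR * SV
CO = 84 * 78 / 1000
CO = 6.552 L/min


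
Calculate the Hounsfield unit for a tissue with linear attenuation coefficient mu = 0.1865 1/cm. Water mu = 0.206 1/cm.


HU = ((mu_tissue - mu_water) / mu_water) * 1000
HU = ((0.1865 - 0.206) / 0.206) * 1000
HU = -94.66


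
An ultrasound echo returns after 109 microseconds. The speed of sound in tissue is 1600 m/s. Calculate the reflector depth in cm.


depth = c * t / 2
t = 109 us = 1.0900e-04 s
depth = 1600 * 1.0900e-04 / 2
depth = 0.0872 m = 8.72 cm


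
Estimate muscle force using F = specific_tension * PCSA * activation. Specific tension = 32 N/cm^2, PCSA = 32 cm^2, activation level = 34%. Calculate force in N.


F = sigma * PCSA * activation
F = 32 * 32 * 0.34
F = 348.2 N


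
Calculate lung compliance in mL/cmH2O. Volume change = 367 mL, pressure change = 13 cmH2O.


C = dV / dP
C = 367 / 13
C = 28.23 mL/cmH2O


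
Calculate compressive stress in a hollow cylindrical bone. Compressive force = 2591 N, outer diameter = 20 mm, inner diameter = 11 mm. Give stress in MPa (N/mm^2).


A = pi*(r_o^2 - r_i^2)
r_o = 10 mm, r_i = 5.5 mm
A = 219.126 mm^2
sigma = F/A = 2591 / 219.126
sigma = 11.82 MPa


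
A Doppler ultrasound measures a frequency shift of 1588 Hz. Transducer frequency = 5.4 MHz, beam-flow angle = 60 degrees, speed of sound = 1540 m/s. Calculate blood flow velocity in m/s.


v = fd * c / (2 * f0 * cos(theta))
v = 1588 * 1540 / (2 * 5.4000e+06 * cos(60))
v = 0.4529 m/s


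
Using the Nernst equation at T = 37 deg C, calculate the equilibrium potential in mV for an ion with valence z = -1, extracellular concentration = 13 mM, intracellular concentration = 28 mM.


E = (RT/(zF)) * ln(C_out/C_in)
T = 37 + 273.15 = 310.15 K
E = (8.314 * 310.15 / (-1 * 96485)) * ln(13/28)
E = 20.51 mV


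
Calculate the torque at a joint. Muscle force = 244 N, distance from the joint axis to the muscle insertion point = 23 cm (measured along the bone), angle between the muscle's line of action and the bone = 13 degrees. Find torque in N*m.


Torque = F * d * sin(theta)   (moment arm = d*sin(theta))
d = 23 cm = 0.23 m
Torque = 244 * 0.23 * sin(13)
Torque = 12.62 N*m


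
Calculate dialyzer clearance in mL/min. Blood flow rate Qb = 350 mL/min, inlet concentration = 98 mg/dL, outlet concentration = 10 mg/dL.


K = Qb * (Cb_in - Cb_out) / Cb_in
K = 350 * (98 - 10) / 98
K = 314.3 mL/min


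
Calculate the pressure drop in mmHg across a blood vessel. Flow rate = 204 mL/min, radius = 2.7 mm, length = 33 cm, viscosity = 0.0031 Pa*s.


dP = 8*mu*L*Q / (pi*r^4)
Q = 204 mL/min = 3.4e-06 m^3/s
dP = 166.663 Pa = 166.663 / 133.322 mmHg = 1.25 mmHg


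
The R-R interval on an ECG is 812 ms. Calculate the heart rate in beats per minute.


HR = 60 / RR_interval(s)
RR = 812 ms = 0.812 s
HR = 60 / 0.812 = 73.89 bpm


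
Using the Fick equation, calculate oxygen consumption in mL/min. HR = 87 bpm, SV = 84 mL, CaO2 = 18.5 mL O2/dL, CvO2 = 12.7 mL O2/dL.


CO = HR*SV = 87*84/1000 = 7.308 L/min
a-v O2 diff = 18.5 - 12.7 = 5.8 mL/dL
VO2 = CO * (CaO2-CvO2) * 10 dL/L
VO2 = 7.308 * 5.8 * 10
VO2 = 423.9 mL/min


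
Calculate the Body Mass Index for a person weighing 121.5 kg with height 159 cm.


BMI = weight / height^2
height = 159 cm = 1.59 m
BMI = 121.5 / 1.59^2
BMI = 48.06 kg/m^2


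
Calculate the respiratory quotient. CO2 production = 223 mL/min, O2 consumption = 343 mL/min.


RQ = VCO2 / VO2
RQ = 223 / 343
RQ = 0.6501


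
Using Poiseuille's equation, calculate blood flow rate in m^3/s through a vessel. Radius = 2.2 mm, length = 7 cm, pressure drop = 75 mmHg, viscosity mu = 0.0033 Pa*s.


Q = pi*r^4*dP / (8*mu*L)
r = 0.0022 m, L = 0.07 m
dP = 75 mmHg = 9999.15 Pa
Q = 3.9820e-04 m^3/s


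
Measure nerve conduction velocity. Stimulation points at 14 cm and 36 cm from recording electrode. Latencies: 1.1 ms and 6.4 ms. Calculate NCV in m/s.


Distance = (36 - 14) / 100 = 0.22 m
dt = (6.4 - 1.1) / 1000 = 0.0053 s
NCV = dist / dt = 41.51 m/s


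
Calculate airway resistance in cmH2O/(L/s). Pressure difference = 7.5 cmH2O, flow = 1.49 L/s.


R = dP / flow
R = 7.5 / 1.49
R = 5.034 cmH2O/(L/s)


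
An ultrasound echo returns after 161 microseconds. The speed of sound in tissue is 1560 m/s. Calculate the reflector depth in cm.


depth = c * t / 2
t = 161 us = 1.6100e-04 s
depth = 1560 * 1.6100e-04 / 2
depth = 0.12558 m = 12.558 cm


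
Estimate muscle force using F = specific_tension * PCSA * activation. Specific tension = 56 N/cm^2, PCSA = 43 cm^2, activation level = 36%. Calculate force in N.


F = sigma * PCSA * activation
F = 56 * 43 * 0.36
F = 866.9 N


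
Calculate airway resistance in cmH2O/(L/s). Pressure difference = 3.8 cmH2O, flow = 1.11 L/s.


R = dP / flow
R = 3.8 / 1.11
R = 3.423 cmH2O/(L/s)


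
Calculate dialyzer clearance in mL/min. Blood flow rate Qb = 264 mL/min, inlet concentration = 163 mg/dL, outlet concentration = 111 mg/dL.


K = Qb * (Cb_in - Cb_out) / Cb_in
K = 264 * (163 - 111) / 163
K = 84.22 mL/min


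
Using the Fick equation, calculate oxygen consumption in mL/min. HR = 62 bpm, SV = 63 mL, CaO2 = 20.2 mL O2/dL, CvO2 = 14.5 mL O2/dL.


CO = HR*SV = 62*63/1000 = 3.906 L/min
a-v O2 diff = 20.2 - 14.5 = 5.7 mL/dL
VO2 = CO * (CaO2-CvO2) * 10 dL/L
VO2 = 3.906 * 5.7 * 10
VO2 = 222.6 mL/min


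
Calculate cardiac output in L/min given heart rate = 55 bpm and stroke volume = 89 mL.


CO = HR * SV
CO = 55 * 89 / 1000
CO = 4.895 L/min


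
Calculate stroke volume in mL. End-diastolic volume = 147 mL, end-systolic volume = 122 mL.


SV = EDV - ESV
SV = 147 - 122
SV = 25 mL


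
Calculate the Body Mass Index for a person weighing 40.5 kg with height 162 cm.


BMI = weight / height^2
height = 162 cm = 1.62 m
BMI = 40.5 / 1.62^2
BMI = 15.43 kg/m^2


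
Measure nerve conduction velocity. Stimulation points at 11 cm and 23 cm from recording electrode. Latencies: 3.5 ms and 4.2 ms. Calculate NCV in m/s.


Distance = (23 - 11) / 100 = 0.12 m
dt = (4.2 - 3.5) / 1000 = 7.0000e-04 s
NCV = dist / dt = 171.4 m/s


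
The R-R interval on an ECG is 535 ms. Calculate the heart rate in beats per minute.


HR = 60 / RR_interval(s)
RR = 535 ms = 0.535 s
HR = 60 / 0.535 = 112.1 bpm


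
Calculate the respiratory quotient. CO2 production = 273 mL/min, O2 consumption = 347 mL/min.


RQ = VCO2 / VO2
RQ = 273 / 347
RQ = 0.7867


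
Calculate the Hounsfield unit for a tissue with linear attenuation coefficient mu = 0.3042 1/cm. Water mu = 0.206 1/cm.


HU = ((mu_tissue - mu_water) / mu_water) * 1000
HU = ((0.3042 - 0.206) / 0.206) * 1000
HU = 476.7


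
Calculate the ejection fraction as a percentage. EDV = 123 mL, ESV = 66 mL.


SV = EDV - ESV = 123 - 66 = 57 mL
EF = SV/EDV * 100 = 57/123 * 100
EF = 46.34%


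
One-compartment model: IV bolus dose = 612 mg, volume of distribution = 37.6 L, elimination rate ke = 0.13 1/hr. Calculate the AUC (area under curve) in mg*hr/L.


C0 = Dose/Vd = 612/37.6 = 16.2766 mg/L
AUC = C0/ke = 16.2766/0.13
AUC = 125.2 mg*hr/L


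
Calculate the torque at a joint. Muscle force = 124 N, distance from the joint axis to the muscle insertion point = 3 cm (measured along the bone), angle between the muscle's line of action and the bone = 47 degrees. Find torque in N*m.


Torque = F * d * sin(theta)   (moment arm = d*sin(theta))
d = 3 cm = 0.03 m
Torque = 124 * 0.03 * sin(47)
Torque = 2.721 N*m


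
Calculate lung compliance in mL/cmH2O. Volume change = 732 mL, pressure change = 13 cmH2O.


C = dV / dP
C = 732 / 13
C = 56.31 mL/cmH2O


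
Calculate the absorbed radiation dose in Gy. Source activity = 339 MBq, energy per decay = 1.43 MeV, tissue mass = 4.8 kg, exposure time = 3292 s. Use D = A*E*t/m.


A = 339 MBq = 3.3900e+08 Bq
E = 1.43 MeV = 2.29086e-13 J
D = A*E*t/m = 3.3900e+08*2.29086e-13*3292/4.8
D = 0.05326 Gy


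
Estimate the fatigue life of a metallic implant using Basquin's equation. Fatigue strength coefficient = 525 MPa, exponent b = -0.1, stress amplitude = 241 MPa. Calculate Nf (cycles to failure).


sigma_a = sigma_f' * (2Nf)^b
2Nf = (sigma_a/sigma_f')^(1/b)
2Nf = (241/525)^(1/-0.1)
2Nf = 2406.7036
Nf = 1203


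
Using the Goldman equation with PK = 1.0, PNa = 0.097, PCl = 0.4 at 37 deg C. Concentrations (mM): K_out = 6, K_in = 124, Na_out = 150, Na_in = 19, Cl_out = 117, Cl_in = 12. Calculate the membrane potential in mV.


Vm = (RT/F)*ln((PK*Ko + PNa*Nao + PCl*Cli)/(PK*Ki + PNa*Nai + PCl*Clo))
Numer = 25.35, Denom = 172.643
Vm = -51.27 mV


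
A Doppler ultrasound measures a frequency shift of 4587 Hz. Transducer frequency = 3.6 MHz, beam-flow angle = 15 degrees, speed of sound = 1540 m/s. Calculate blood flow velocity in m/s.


v = fd * c / (2 * f0 * cos(theta))
v = 4587 * 1540 / (2 * 3.6000e+06 * cos(15))
v = 1.016 m/s
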